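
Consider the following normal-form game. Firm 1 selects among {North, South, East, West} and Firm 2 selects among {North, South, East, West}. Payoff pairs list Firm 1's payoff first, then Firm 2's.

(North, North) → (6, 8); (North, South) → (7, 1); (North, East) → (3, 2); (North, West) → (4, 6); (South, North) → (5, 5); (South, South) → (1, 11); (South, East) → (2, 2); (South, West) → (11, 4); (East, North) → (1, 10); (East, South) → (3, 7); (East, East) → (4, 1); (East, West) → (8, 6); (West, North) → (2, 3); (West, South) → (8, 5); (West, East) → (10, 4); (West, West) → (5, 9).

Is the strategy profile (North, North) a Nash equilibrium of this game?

Yes

Holding Firm 2 at North: Firm 1 gets 6 from North, versus 5 from South, 1 from East, 2 from West. No profitable deviation for Firm 1.
Holding Firm 1 at North: Firm 2 gets 8 from North, versus 1 from South, 2 from East, 6 from West. No profitable deviation for Firm 2 either.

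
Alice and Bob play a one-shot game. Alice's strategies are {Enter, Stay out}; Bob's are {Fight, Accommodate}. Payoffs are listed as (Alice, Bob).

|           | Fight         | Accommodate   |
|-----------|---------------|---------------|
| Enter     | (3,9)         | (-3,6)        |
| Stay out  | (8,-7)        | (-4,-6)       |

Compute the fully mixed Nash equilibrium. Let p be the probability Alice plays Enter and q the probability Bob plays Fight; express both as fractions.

In a mixed NE each player is indifferent between their pure strategies, so the opponent's mix sets the indifference.
Bob indifferent between Fight and Accommodate: p·9 + (1−p)·(-7) = p·6 + (1−p)·(-6) ⟹ (-7) + 16p = (-6) + 12p ⟹ p = 1/4.
Alice indifferent between Enter and Stay out: q·3 + (1−q)·(-3) = q·8 + (1−q)·(-4) ⟹ (-3) + 6q = (-4) + 12q ⟹ q = 1/6.

p = 1/4, q = 1/6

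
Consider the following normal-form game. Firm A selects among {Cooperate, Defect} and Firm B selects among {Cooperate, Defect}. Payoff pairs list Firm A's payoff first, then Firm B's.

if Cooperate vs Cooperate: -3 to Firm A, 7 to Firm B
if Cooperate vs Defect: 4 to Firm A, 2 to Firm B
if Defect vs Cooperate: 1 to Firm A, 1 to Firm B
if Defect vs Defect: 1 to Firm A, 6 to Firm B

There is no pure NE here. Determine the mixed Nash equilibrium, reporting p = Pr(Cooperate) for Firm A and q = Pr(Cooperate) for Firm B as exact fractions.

p = 1/2, q = 3/7

In a mixed NE each player is indifferent between their pure strategies, so the opponent's mix sets the indifference.
Firm B indifferent between Cooperate and Defect: p·7 + (1−p)·1 = p·2 + (1−p)·6 ⟹ 1 + 6p = 6 + (-4)p ⟹ p = 1/2.
Firm A indifferent between Cooperate and Defect: q·(-3) + (1−q)·4 = q·1 + (1−q)·1 ⟹ 4 + (-7)q = 1 + 0q ⟹ q = 3/7.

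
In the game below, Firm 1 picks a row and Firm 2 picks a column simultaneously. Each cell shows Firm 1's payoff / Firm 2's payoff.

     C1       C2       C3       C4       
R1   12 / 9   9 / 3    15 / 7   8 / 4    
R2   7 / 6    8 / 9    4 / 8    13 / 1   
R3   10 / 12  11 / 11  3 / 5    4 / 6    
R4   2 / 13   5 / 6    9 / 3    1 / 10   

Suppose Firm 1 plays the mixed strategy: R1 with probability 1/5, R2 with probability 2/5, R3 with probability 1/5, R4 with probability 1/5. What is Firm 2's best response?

Compute Firm 2's expected payoff from each pure strategy against the given mix.
C1: (1/5)·9 + (2/5)·6 + (1/5)·12 + (1/5)·13 = 46/5
C2: (1/5)·3 + (2/5)·9 + (1/5)·11 + (1/5)·6 = 38/5
C3: (1/5)·7 + (2/5)·8 + (1/5)·5 + (1/5)·3 = 31/5
C4: (1/5)·4 + (2/5)·1 + (1/5)·6 + (1/5)·10 = 22/5
Highest expected payoff is 46/5, from C1.

C1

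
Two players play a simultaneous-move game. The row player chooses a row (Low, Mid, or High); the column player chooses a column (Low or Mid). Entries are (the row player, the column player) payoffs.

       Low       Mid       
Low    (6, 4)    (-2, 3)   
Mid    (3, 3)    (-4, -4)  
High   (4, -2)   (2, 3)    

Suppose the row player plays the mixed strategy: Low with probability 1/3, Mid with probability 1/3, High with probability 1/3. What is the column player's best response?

Compute the column player's expected payoff from each pure strategy against the given mix.
Low: (1/3)·4 + (1/3)·3 + (1/3)·(-2) = 5/3
Mid: (1/3)·3 + (1/3)·(-4) + (1/3)·3 = 2/3
Highest expected payoff is 5/3, from Low.

Low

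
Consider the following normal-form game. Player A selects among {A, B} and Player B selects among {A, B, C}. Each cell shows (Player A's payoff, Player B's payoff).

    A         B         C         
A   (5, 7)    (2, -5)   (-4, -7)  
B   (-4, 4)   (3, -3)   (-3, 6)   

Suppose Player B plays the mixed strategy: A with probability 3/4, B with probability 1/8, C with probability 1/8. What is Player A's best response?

Player A's best reply maximizes expected payoff against the mix.
A: (3/4)·5 + (1/8)·2 + (1/8)·(-4) = 7/2
B: (3/4)·(-4) + (1/8)·3 + (1/8)·(-3) = -3
Highest expected payoff is 7/2, from A.

A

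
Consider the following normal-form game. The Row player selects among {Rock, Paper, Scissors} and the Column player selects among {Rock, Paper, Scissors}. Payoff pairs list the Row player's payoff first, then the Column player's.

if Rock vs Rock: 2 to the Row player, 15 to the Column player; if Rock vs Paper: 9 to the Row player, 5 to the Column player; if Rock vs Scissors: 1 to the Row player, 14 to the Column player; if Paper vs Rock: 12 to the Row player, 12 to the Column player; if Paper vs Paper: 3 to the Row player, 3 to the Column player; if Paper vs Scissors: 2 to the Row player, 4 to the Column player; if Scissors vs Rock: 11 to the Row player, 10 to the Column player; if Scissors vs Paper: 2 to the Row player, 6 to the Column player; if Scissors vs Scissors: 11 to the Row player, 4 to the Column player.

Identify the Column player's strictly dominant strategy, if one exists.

Check whether one of the Column player's strategies beats all alternatives regardless of what the opponent does.
Rock strictly dominates: vs Rock: 15 > each of {5, 14}; vs Paper: 12 > each of {3, 4}; vs Scissors: 10 > each of {6, 4}.

Rock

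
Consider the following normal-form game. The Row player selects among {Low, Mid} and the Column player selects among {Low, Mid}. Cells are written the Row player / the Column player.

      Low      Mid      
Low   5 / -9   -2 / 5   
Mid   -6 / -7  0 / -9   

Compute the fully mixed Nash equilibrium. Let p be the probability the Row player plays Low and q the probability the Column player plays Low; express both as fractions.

p = 1/8, q = 2/13

Each player's mixing probability is pinned down by making the *other* player indifferent.
The Column player indifferent between Low and Mid: p·(-9) + (1−p)·(-7) = p·5 + (1−p)·(-9) ⟹ (-7) + (-2)p = (-9) + 14p ⟹ p = 1/8.
The Row player indifferent between Low and Mid: q·5 + (1−q)·(-2) = q·(-6) + (1−q)·0 ⟹ (-2) + 7q = 0 + (-6)q ⟹ q = 2/13.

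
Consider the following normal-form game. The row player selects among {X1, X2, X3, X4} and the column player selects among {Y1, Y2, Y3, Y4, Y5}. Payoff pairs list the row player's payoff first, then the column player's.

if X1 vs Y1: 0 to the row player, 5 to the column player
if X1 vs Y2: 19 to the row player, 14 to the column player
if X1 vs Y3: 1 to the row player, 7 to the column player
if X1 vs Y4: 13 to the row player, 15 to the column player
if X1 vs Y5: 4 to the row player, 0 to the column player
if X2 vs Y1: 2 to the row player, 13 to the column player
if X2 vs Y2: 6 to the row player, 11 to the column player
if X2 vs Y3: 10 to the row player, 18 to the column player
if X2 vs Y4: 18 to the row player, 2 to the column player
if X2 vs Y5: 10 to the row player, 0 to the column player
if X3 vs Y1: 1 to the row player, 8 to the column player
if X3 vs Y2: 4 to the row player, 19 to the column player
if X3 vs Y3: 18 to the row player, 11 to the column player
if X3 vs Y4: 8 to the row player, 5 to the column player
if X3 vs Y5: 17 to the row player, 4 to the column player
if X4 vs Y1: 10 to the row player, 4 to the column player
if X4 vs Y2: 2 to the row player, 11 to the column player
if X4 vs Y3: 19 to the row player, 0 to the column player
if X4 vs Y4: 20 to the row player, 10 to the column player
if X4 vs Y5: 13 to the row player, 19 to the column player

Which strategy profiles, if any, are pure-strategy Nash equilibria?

A profile is a Nash equilibrium when each player is best-responding to the other.
The row player's best responses — vs Y1: X4 (payoff 10); vs Y2: X1 (payoff 19); vs Y3: X4 (payoff 19); vs Y4: X4 (payoff 20); vs Y5: X3 (payoff 17).
The column player's best responses — vs X1: Y4 (payoff 15); vs X2: Y3 (payoff 18); vs X3: Y2 (payoff 19); vs X4: Y5 (payoff 19).
No cell has both players best-responding. For instance, the row player's best reply to Y2 is X1, but against X1 the column player prefers Y4 over Y2.

No pure-strategy Nash equilibrium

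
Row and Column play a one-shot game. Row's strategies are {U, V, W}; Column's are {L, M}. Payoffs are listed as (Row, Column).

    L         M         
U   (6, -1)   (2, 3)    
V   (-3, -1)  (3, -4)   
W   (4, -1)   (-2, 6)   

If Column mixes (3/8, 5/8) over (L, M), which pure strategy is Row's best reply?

Compute Row's expected payoff from each pure strategy against the given mix.
U: (3/8)·6 + (5/8)·2 = 7/2
V: (3/8)·(-3) + (5/8)·3 = 3/4
W: (3/8)·4 + (5/8)·(-2) = 1/4
Highest expected payoff is 7/2, from U.

U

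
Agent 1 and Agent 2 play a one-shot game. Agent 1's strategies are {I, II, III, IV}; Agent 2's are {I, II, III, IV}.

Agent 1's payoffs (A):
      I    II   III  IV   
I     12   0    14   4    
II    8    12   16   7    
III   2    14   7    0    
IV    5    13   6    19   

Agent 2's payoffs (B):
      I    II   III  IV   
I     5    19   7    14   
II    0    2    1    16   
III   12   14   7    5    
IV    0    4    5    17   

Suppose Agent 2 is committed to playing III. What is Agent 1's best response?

With Agent 2 fixed at III, Agent 1's payoffs are: I → 14, II → 16, III → 7, IV → 6.
The maximum is 16, achieved by II.

II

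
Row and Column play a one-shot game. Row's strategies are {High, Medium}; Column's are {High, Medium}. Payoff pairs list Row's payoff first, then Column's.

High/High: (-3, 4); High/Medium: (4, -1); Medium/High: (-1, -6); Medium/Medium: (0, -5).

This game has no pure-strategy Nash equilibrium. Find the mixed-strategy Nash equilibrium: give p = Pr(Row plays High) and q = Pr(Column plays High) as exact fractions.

p = 1/6, q = 2/3

Each player's mixing probability is pinned down by making the *other* player indifferent.
Column indifferent between High and Medium: p·4 + (1−p)·(-6) = p·(-1) + (1−p)·(-5) ⟹ (-6) + 10p = (-5) + 4p ⟹ p = 1/6.
Row indifferent between High and Medium: q·(-3) + (1−q)·4 = q·(-1) + (1−q)·0 ⟹ 4 + (-7)q = 0 + (-1)q ⟹ q = 2/3.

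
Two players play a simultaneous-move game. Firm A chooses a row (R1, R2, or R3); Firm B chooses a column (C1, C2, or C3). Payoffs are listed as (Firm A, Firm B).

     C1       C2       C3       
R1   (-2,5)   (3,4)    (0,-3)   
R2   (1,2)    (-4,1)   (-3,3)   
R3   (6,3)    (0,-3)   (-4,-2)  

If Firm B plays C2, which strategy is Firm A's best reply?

With Firm B fixed at C2, Firm A's payoffs are: R1 → 3, R2 → -4, R3 → 0.
The maximum is 3, achieved by R1.

R1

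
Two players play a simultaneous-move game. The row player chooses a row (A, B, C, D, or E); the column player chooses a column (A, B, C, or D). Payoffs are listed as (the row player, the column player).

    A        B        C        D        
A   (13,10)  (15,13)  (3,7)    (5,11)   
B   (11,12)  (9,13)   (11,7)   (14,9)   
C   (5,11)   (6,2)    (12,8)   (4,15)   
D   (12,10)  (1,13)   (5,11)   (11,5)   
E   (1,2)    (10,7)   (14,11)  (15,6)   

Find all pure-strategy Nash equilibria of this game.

(A, B) and (E, C)

Find each player's best response to every opponent strategy; NE are the intersections.
The row player's best responses — vs A: A (payoff 13); vs B: A (payoff 15); vs C: E (payoff 14); vs D: E (payoff 15).
The column player's best responses — vs A: B (payoff 13); vs B: B (payoff 13); vs C: D (payoff 15); vs D: B (payoff 13); vs E: C (payoff 11).
Mutual best responses occur at (A, B) and (E, C); at each, neither player gains by switching.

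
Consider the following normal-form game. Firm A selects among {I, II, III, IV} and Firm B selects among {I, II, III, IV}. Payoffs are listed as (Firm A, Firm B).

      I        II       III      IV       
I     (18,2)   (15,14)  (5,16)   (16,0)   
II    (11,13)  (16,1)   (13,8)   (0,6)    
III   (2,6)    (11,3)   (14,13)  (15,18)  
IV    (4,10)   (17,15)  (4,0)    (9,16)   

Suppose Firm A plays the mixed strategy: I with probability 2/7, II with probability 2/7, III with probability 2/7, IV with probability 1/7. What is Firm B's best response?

Firm B's best reply maximizes expected payoff against the mix.
I: (2/7)·2 + (2/7)·13 + (2/7)·6 + (1/7)·10 = 52/7
II: (2/7)·14 + (2/7)·1 + (2/7)·3 + (1/7)·15 = 51/7
III: (2/7)·16 + (2/7)·8 + (2/7)·13 + (1/7)·0 = 74/7
IV: (2/7)·0 + (2/7)·6 + (2/7)·18 + (1/7)·16 = 64/7
Highest expected payoff is 74/7, from III.

III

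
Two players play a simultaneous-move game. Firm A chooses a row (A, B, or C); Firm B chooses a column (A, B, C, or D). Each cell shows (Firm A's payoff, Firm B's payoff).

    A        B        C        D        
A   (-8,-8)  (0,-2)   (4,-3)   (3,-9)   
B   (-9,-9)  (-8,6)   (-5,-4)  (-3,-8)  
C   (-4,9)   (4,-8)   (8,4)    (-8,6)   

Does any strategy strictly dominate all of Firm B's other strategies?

None

Check whether one of Firm B's strategies beats all alternatives regardless of what the opponent does.
A is not dominant: against A, B gives -2 > -8.
B is not dominant: against C, A gives 9 > -8.
C is not dominant: against A, B gives -2 > -3.
D is not dominant: against A, A gives -8 > -9.
No single strategy is best against every opponent action.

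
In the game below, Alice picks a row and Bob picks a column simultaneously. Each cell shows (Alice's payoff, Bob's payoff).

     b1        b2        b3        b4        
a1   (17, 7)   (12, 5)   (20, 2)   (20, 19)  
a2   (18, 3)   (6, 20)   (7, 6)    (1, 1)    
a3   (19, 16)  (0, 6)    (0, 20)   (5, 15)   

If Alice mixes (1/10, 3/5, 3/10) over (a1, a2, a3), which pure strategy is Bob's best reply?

Bob's best reply maximizes expected payoff against the mix.
b1: (1/10)·7 + (3/5)·3 + (3/10)·16 = 73/10
b2: (1/10)·5 + (3/5)·20 + (3/10)·6 = 143/10
b3: (1/10)·2 + (3/5)·6 + (3/10)·20 = 49/5
b4: (1/10)·19 + (3/5)·1 + (3/10)·15 = 7
Highest expected payoff is 143/10, from b2.

b2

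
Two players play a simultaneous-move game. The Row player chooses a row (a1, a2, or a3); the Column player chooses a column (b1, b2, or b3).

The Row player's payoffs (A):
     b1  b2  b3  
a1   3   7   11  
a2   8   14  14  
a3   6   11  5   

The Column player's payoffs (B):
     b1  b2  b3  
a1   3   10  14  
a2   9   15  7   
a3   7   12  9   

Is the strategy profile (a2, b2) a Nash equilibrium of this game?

Yes

Holding the Column player at b2: the Row player gets 14 from a2, versus 7 from a1, 11 from a3. No profitable deviation for the Row player.
Holding the Row player at a2: the Column player gets 15 from b2, versus 9 from b1, 7 from b3. No profitable deviation for the Column player either.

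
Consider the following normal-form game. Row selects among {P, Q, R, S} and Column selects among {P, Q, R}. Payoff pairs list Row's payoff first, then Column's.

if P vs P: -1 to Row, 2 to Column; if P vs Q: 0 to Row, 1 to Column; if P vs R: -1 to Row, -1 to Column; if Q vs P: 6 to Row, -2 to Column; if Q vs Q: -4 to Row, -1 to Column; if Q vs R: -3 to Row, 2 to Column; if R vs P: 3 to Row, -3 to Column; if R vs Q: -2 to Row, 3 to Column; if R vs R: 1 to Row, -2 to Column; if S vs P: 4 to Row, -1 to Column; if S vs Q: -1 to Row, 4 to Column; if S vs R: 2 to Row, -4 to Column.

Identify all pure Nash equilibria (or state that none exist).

A profile is a Nash equilibrium when each player is best-responding to the other.
Row's best responses — vs P: Q (payoff 6); vs Q: P (payoff 0); vs R: S (payoff 2).
Column's best responses — vs P: P (payoff 2); vs Q: R (payoff 2); vs R: Q (payoff 3); vs S: Q (payoff 4).
No cell has both players best-responding. For instance, Row's best reply to P is Q, but against Q Column prefers R over P.

No pure-strategy Nash equilibrium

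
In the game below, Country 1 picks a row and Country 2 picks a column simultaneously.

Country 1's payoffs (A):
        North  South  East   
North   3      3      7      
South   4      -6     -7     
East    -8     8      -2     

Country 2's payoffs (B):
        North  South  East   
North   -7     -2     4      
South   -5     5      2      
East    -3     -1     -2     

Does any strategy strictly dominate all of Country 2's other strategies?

No strictly dominant strategy

Check whether one of Country 2's strategies beats all alternatives regardless of what the opponent does.
North is not dominant: against North, South gives -2 > -7.
South is not dominant: against North, East gives 4 > -2.
East is not dominant: against South, South gives 5 > 2.
No single strategy is best against every opponent action.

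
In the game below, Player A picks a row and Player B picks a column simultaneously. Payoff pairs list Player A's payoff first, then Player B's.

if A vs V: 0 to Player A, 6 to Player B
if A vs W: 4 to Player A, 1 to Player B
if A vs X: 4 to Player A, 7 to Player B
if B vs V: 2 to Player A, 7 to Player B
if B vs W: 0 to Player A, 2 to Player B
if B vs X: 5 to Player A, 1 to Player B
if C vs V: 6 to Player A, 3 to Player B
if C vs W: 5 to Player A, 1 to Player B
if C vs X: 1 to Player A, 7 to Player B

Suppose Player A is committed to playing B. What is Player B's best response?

V

With Player A fixed at B, Player B's payoffs are: V → 7, W → 2, X → 1.
The maximum is 7, achieved by V.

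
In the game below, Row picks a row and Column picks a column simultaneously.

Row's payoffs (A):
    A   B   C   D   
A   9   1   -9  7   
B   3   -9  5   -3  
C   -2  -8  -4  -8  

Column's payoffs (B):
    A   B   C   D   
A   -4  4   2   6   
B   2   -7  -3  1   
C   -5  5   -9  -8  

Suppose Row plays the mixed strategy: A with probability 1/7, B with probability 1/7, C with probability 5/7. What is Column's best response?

Compute Column's expected payoff from each pure strategy against the given mix.
A: (1/7)·(-4) + (1/7)·2 + (5/7)·(-5) = -27/7
B: (1/7)·4 + (1/7)·(-7) + (5/7)·5 = 22/7
C: (1/7)·2 + (1/7)·(-3) + (5/7)·(-9) = -46/7
D: (1/7)·6 + (1/7)·1 + (5/7)·(-8) = -33/7
Highest expected payoff is 22/7, from B.

B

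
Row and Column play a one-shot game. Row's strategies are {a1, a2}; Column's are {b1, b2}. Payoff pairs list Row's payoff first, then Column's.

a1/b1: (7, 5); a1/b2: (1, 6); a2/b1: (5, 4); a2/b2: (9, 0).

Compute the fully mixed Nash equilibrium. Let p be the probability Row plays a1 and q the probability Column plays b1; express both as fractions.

p = 4/5, q = 4/5

Each player's mixing probability is pinned down by making the *other* player indifferent.
Column indifferent between b1 and b2: p·5 + (1−p)·4 = p·6 + (1−p)·0 ⟹ 4 + 1p = 0 + 6p ⟹ p = 4/5.
Row indifferent between a1 and a2: q·7 + (1−q)·1 = q·5 + (1−q)·9 ⟹ 1 + 6q = 9 + (-4)q ⟹ q = 4/5.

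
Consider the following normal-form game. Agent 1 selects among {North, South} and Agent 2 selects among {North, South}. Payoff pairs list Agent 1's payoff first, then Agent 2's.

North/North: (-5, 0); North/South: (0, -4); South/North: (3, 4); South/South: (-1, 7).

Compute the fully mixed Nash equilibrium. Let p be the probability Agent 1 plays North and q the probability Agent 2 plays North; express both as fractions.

Each player's mixing probability is pinned down by making the *other* player indifferent.
Agent 2 indifferent between North and South: p·0 + (1−p)·4 = p·(-4) + (1−p)·7 ⟹ 4 + (-4)p = 7 + (-11)p ⟹ p = 3/7.
Agent 1 indifferent between North and South: q·(-5) + (1−q)·0 = q·3 + (1−q)·(-1) ⟹ 0 + (-5)q = (-1) + 4q ⟹ q = 1/9.

p = 3/7, q = 1/9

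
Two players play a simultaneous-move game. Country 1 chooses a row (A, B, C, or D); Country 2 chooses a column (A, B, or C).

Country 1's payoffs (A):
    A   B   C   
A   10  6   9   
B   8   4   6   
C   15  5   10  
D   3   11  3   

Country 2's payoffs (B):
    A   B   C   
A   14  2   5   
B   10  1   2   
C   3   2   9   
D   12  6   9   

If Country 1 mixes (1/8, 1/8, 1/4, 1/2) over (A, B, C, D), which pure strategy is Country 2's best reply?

Compute Country 2's expected payoff from each pure strategy against the given mix.
A: (1/8)·14 + (1/8)·10 + (1/4)·3 + (1/2)·12 = 39/4
B: (1/8)·2 + (1/8)·1 + (1/4)·2 + (1/2)·6 = 31/8
C: (1/8)·5 + (1/8)·2 + (1/4)·9 + (1/2)·9 = 61/8
Highest expected payoff is 39/4, from A.

A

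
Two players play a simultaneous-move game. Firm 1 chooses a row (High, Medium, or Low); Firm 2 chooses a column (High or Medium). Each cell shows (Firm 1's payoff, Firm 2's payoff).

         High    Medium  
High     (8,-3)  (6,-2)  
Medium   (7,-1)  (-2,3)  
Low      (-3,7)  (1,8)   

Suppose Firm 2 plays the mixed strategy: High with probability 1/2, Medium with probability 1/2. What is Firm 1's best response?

High

Firm 1's best reply maximizes expected payoff against the mix.
High: (1/2)·8 + (1/2)·6 = 7
Medium: (1/2)·7 + (1/2)·(-2) = 5/2
Low: (1/2)·(-3) + (1/2)·1 = -1
Highest expected payoff is 7, from High.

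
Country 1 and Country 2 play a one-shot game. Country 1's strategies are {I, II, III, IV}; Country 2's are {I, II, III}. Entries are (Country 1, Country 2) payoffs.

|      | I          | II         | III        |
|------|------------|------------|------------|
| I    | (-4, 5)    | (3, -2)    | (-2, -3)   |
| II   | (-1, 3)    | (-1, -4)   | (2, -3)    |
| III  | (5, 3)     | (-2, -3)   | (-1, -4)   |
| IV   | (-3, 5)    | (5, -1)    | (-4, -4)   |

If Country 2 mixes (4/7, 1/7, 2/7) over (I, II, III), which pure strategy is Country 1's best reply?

III

Country 1's best reply maximizes expected payoff against the mix.
I: (4/7)·(-4) + (1/7)·3 + (2/7)·(-2) = -17/7
II: (4/7)·(-1) + (1/7)·(-1) + (2/7)·2 = -1/7
III: (4/7)·5 + (1/7)·(-2) + (2/7)·(-1) = 16/7
IV: (4/7)·(-3) + (1/7)·5 + (2/7)·(-4) = -15/7
Highest expected payoff is 16/7, from III.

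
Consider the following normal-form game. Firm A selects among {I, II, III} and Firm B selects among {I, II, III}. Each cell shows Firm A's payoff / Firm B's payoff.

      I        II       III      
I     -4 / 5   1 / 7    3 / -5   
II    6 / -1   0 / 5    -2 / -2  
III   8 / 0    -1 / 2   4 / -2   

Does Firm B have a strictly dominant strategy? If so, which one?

II

A strategy is strictly dominant if it gives Firm B a strictly higher payoff than every other strategy, against every choice by the opponent.
II strictly dominates: vs I: 7 > each of {5, -5}; vs II: 5 > each of {-1, -2}; vs III: 2 > each of {0, -2}.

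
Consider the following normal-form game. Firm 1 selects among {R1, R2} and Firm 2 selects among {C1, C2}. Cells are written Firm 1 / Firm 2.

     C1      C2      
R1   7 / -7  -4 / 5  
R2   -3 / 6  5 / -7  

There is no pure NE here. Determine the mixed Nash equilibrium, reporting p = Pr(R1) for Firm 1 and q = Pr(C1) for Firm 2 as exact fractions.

p = 13/25, q = 9/19

Each player's mixing probability is pinned down by making the *other* player indifferent.
Firm 2 indifferent between C1 and C2: p·(-7) + (1−p)·6 = p·5 + (1−p)·(-7) ⟹ 6 + (-13)p = (-7) + 12p ⟹ p = 13/25.
Firm 1 indifferent between R1 and R2: q·7 + (1−q)·(-4) = q·(-3) + (1−q)·5 ⟹ (-4) + 11q = 5 + (-8)q ⟹ q = 9/19.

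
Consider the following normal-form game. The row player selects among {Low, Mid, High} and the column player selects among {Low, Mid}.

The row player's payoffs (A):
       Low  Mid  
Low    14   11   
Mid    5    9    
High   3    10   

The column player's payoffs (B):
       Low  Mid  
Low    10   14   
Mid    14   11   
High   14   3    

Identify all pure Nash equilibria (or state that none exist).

A profile is a Nash equilibrium when each player is best-responding to the other.
The row player's best responses — vs Low: Low (payoff 14); vs Mid: Low (payoff 11).
The column player's best responses — vs Low: Mid (payoff 14); vs Mid: Low (payoff 14); vs High: Low (payoff 14).
The only mutual best response is (Low, Mid); neither player gains by switching there.

(Low, Mid)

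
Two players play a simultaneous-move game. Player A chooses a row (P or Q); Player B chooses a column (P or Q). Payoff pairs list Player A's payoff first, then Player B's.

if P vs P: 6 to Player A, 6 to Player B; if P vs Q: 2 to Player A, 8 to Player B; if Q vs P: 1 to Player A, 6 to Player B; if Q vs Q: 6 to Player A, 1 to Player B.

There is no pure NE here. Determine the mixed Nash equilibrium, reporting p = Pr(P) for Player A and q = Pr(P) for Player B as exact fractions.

In a mixed NE each player is indifferent between their pure strategies, so the opponent's mix sets the indifference.
Player B indifferent between P and Q: p·6 + (1−p)·6 = p·8 + (1−p)·1 ⟹ 6 + 0p = 1 + 7p ⟹ p = 5/7.
Player A indifferent between P and Q: q·6 + (1−q)·2 = q·1 + (1−q)·6 ⟹ 2 + 4q = 6 + (-5)q ⟹ q = 4/9.

p = 5/7, q = 4/9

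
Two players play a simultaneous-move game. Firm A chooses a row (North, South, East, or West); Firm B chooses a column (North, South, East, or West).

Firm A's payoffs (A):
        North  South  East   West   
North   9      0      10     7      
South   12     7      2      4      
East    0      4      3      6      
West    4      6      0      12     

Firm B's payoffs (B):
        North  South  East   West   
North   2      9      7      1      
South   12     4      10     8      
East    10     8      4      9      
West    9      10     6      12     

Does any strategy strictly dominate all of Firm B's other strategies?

A strategy is strictly dominant if it gives Firm B a strictly higher payoff than every other strategy, against every choice by the opponent.
North is not dominant: against North, South gives 9 > 2.
South is not dominant: against South, North gives 12 > 4.
East is not dominant: against North, South gives 9 > 7.
West is not dominant: against North, North gives 2 > 1.
No single strategy is best against every opponent action.

None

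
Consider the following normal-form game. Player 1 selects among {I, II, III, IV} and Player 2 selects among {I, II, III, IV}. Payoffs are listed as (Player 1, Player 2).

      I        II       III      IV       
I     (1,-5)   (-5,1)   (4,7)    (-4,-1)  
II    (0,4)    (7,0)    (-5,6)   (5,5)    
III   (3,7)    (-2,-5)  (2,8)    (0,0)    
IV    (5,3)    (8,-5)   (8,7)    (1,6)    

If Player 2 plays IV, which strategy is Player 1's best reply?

II

With Player 2 fixed at IV, Player 1's payoffs are: I → -4, II → 5, III → 0, IV → 1.
The maximum is 5, achieved by II.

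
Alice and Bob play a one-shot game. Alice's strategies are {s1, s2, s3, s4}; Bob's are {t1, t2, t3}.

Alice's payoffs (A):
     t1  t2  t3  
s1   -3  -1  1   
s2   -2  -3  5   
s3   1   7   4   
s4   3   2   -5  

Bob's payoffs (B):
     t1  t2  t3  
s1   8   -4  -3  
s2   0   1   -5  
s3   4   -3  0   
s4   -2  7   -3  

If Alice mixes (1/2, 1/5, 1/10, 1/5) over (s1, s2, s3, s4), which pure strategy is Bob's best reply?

t1

Compute Bob's expected payoff from each pure strategy against the given mix.
t1: (1/2)·8 + (1/5)·0 + (1/10)·4 + (1/5)·(-2) = 4
t2: (1/2)·(-4) + (1/5)·1 + (1/10)·(-3) + (1/5)·7 = -7/10
t3: (1/2)·(-3) + (1/5)·(-5) + (1/10)·0 + (1/5)·(-3) = -31/10
Highest expected payoff is 4, from t1.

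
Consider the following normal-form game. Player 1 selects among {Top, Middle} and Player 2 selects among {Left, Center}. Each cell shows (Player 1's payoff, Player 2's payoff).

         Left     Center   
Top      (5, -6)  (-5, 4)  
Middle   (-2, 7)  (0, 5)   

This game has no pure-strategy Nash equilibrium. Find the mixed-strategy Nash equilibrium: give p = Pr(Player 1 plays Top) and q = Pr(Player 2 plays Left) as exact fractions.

p = 1/6, q = 5/12

Each player's mixing probability is pinned down by making the *other* player indifferent.
Player 2 indifferent between Left and Center: p·(-6) + (1−p)·7 = p·4 + (1−p)·5 ⟹ 7 + (-13)p = 5 + (-1)p ⟹ p = 1/6.
Player 1 indifferent between Top and Middle: q·5 + (1−q)·(-5) = q·(-2) + (1−q)·0 ⟹ (-5) + 10q = 0 + (-2)q ⟹ q = 5/12.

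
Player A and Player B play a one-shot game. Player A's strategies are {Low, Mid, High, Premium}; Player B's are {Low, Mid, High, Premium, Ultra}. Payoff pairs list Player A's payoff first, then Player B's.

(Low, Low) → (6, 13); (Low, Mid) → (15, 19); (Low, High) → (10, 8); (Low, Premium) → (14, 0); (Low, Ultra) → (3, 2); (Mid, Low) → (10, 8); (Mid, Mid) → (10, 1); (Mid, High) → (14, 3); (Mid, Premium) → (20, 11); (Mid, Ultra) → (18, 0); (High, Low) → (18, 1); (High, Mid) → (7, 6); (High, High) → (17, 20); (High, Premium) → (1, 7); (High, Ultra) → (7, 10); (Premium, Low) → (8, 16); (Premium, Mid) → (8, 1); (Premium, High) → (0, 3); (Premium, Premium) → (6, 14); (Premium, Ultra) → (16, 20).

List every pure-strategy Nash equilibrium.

(Low, Mid), (Mid, Premium), and (High, High)

Check mutual best responses: a cell is a NE iff neither player can gain by unilaterally deviating.
Player A's best responses — vs Low: High (payoff 18); vs Mid: Low (payoff 15); vs High: High (payoff 17); vs Premium: Mid (payoff 20); vs Ultra: Mid (payoff 18).
Player B's best responses — vs Low: Mid (payoff 19); vs Mid: Premium (payoff 11); vs High: High (payoff 20); vs Premium: Ultra (payoff 20).
Mutual best responses occur at (Low, Mid), (Mid, Premium), and (High, High); at each, neither player gains by switching.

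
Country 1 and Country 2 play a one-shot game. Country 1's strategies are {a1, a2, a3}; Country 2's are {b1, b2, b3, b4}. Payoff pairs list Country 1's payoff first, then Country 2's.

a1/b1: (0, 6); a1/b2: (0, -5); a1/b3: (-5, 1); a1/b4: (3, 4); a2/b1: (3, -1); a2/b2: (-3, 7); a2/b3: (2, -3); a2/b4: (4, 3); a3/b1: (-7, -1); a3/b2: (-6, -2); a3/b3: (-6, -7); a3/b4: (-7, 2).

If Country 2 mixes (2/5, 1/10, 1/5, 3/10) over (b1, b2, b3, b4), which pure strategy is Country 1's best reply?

a2

Country 1's best reply maximizes expected payoff against the mix.
a1: (2/5)·0 + (1/10)·0 + (1/5)·(-5) + (3/10)·3 = -1/10
a2: (2/5)·3 + (1/10)·(-3) + (1/5)·2 + (3/10)·4 = 5/2
a3: (2/5)·(-7) + (1/10)·(-6) + (1/5)·(-6) + (3/10)·(-7) = -67/10
Highest expected payoff is 5/2, from a2.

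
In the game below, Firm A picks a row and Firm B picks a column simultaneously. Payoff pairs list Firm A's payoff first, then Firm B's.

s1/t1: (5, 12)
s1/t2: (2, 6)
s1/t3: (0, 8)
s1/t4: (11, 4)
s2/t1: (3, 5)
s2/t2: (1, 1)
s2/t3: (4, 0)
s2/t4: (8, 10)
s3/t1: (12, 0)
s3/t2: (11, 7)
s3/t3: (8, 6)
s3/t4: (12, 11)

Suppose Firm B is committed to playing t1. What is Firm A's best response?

s3

With Firm B fixed at t1, Firm A's payoffs are: s1 → 5, s2 → 3, s3 → 12.
The maximum is 12, achieved by s3.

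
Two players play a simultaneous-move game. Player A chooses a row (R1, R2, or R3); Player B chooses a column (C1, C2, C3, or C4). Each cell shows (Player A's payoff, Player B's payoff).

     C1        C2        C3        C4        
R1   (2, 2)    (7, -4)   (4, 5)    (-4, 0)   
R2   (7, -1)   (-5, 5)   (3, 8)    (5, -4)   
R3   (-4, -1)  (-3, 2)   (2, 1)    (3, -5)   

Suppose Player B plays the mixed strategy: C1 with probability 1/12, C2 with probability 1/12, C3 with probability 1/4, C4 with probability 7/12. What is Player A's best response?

R2

Player A's best reply maximizes expected payoff against the mix.
R1: (1/12)·2 + (1/12)·7 + (1/4)·4 + (7/12)·(-4) = -7/12
R2: (1/12)·7 + (1/12)·(-5) + (1/4)·3 + (7/12)·5 = 23/6
R3: (1/12)·(-4) + (1/12)·(-3) + (1/4)·2 + (7/12)·3 = 5/3
Highest expected payoff is 23/6, from R2.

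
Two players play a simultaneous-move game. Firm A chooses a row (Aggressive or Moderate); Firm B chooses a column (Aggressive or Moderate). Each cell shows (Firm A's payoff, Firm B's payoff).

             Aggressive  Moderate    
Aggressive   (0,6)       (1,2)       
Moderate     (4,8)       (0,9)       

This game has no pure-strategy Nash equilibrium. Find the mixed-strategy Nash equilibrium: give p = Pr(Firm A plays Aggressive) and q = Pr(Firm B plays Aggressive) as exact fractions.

Each player's mixing probability is pinned down by making the *other* player indifferent.
Firm B indifferent between Aggressive and Moderate: p·6 + (1−p)·8 = p·2 + (1−p)·9 ⟹ 8 + (-2)p = 9 + (-7)p ⟹ p = 1/5.
Firm A indifferent between Aggressive and Moderate: q·0 + (1−q)·1 = q·4 + (1−q)·0 ⟹ 1 + (-1)q = 0 + 4q ⟹ q = 1/5.

p = 1/5, q = 1/5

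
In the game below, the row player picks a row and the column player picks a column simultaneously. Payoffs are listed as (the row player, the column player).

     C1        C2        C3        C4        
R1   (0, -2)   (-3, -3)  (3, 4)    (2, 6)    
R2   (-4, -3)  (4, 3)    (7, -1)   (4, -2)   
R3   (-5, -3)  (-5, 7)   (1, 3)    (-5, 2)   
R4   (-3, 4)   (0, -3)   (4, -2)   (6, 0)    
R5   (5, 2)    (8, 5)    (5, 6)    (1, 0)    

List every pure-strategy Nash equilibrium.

There is no pure-strategy Nash equilibrium

Find each player's best response to every opponent strategy; NE are the intersections.
The row player's best responses — vs C1: R5 (payoff 5); vs C2: R5 (payoff 8); vs C3: R2 (payoff 7); vs C4: R4 (payoff 6).
The column player's best responses — vs R1: C4 (payoff 6); vs R2: C2 (payoff 3); vs R3: C2 (payoff 7); vs R4: C1 (payoff 4); vs R5: C3 (payoff 6).
No cell has both players best-responding. For instance, the row player's best reply to C1 is R5, but against R5 the column player prefers C3 over C1.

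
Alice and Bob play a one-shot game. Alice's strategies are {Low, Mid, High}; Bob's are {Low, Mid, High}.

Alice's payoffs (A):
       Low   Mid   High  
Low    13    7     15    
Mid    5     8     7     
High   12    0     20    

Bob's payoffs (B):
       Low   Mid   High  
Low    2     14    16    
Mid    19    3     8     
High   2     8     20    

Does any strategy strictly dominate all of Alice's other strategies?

No strictly dominant strategy

Check whether one of Alice's strategies beats all alternatives regardless of what the opponent does.
Low is not dominant: against Mid, Mid gives 8 > 7.
Mid is not dominant: against Low, Low gives 13 > 5.
High is not dominant: against Low, Low gives 13 > 12.
No single strategy is best against every opponent action.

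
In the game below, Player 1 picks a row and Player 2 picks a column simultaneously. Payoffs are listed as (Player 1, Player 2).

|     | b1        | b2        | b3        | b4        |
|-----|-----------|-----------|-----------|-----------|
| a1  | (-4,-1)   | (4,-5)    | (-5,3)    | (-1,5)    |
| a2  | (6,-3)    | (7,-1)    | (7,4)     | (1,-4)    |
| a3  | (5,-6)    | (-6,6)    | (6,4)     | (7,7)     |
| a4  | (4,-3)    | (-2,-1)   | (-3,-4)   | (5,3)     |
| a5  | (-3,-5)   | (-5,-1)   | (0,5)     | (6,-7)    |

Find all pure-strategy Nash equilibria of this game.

(a2, b3) and (a3, b4)

Find each player's best response to every opponent strategy; NE are the intersections.
Player 1's best responses — vs b1: a2 (payoff 6); vs b2: a2 (payoff 7); vs b3: a2 (payoff 7); vs b4: a3 (payoff 7).
Player 2's best responses — vs a1: b4 (payoff 5); vs a2: b3 (payoff 4); vs a3: b4 (payoff 7); vs a4: b4 (payoff 3); vs a5: b3 (payoff 5).
Mutual best responses occur at (a2, b3) and (a3, b4); at each, neither player gains by switching.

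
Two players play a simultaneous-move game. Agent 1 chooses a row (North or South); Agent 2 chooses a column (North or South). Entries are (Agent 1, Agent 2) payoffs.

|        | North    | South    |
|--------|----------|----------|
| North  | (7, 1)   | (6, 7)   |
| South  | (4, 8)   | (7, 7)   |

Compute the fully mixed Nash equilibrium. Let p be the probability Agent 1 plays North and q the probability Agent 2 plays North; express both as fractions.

In a mixed NE each player is indifferent between their pure strategies, so the opponent's mix sets the indifference.
Agent 2 indifferent between North and South: p·1 + (1−p)·8 = p·7 + (1−p)·7 ⟹ 8 + (-7)p = 7 + 0p ⟹ p = 1/7.
Agent 1 indifferent between North and South: q·7 + (1−q)·6 = q·4 + (1−q)·7 ⟹ 6 + 1q = 7 + (-3)q ⟹ q = 1/4.

p = 1/7, q = 1/4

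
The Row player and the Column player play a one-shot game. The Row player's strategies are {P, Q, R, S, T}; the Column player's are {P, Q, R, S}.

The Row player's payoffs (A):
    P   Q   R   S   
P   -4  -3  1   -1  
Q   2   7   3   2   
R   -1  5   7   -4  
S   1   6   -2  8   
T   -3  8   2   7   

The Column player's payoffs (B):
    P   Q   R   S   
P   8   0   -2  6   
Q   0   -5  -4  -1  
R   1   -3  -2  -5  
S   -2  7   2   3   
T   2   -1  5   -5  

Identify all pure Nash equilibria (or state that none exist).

(Q, P)

Check mutual best responses: a cell is a NE iff neither player can gain by unilaterally deviating.
The Row player's best responses — vs P: Q (payoff 2); vs Q: T (payoff 8); vs R: R (payoff 7); vs S: S (payoff 8).
The Column player's best responses — vs P: P (payoff 8); vs Q: P (payoff 0); vs R: P (payoff 1); vs S: Q (payoff 7); vs T: R (payoff 5).
The only mutual best response is (Q, P); neither player gains by switching there.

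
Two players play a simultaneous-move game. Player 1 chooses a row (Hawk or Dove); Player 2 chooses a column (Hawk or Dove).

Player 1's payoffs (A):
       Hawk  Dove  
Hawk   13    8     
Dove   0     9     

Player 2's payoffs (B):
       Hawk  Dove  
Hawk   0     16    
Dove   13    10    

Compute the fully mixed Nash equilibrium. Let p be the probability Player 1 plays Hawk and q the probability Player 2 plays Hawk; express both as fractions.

p = 3/19, q = 1/14

In a mixed NE each player is indifferent between their pure strategies, so the opponent's mix sets the indifference.
Player 2 indifferent between Hawk and Dove: p·0 + (1−p)·13 = p·16 + (1−p)·10 ⟹ 13 + (-13)p = 10 + 6p ⟹ p = 3/19.
Player 1 indifferent between Hawk and Dove: q·13 + (1−q)·8 = q·0 + (1−q)·9 ⟹ 8 + 5q = 9 + (-9)q ⟹ q = 1/14.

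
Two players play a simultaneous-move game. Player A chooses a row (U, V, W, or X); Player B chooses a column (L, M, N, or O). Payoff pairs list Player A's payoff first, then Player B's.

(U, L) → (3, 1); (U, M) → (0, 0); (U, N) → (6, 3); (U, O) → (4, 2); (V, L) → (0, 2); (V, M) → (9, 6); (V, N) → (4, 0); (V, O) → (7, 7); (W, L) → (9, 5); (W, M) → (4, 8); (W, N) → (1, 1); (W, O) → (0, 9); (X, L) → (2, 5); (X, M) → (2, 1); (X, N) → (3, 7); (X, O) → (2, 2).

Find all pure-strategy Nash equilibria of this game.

Find each player's best response to every opponent strategy; NE are the intersections.
Player A's best responses — vs L: W (payoff 9); vs M: V (payoff 9); vs N: U (payoff 6); vs O: V (payoff 7).
Player B's best responses — vs U: N (payoff 3); vs V: O (payoff 7); vs W: O (payoff 9); vs X: N (payoff 7).
Mutual best responses occur at (U, N) and (V, O); at each, neither player gains by switching.

(U, N) and (V, O)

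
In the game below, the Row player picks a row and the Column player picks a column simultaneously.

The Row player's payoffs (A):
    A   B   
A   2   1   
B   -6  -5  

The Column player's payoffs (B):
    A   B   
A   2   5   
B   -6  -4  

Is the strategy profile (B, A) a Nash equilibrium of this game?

No

Holding the Column player at A: the Row player gets -6 from B but could get 2 by switching to A. The Row player has a profitable deviation.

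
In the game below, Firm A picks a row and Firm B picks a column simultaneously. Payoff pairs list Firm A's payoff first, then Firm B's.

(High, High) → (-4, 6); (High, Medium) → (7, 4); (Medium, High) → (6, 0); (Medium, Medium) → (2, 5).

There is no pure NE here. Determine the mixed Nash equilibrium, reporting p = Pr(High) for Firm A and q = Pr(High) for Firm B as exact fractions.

p = 5/7, q = 1/3

In a mixed NE each player is indifferent between their pure strategies, so the opponent's mix sets the indifference.
Firm B indifferent between High and Medium: p·6 + (1−p)·0 = p·4 + (1−p)·5 ⟹ 0 + 6p = 5 + (-1)p ⟹ p = 5/7.
Firm A indifferent between High and Medium: q·(-4) + (1−q)·7 = q·6 + (1−q)·2 ⟹ 7 + (-11)q = 2 + 4q ⟹ q = 1/3.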